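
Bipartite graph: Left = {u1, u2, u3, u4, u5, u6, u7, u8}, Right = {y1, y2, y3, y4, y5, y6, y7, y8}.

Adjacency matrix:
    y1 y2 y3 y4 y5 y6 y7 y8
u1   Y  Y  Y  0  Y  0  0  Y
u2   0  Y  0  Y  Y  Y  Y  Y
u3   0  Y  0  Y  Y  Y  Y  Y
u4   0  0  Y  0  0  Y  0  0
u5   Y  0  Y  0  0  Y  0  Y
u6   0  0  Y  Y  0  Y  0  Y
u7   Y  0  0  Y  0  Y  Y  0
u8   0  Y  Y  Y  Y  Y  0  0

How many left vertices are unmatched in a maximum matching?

A valid assignment of size 8: u1–y5, u2–y7, u3–y2, u4–y3, u5–y8, u6–y4, u7–y1, u8–y6.
This saturates every left vertex, so 8 is the maximum.
That matches 8 of the 8, leaving 0 unmatched; no matching can do better.

0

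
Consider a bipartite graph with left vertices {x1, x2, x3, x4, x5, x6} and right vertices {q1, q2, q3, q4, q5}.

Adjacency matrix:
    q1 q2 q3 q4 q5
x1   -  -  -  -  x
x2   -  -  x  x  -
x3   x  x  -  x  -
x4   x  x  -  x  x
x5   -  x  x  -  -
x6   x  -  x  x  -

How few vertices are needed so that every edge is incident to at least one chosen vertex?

The 5 edges x1–q5, x2–q3, x3–q1, x4–q4, x5–q2 form a matching, so any vertex cover needs at least 5 vertices (one per matched edge).
Conversely {q1, q2, q3, q4, q5} meets every edge and has exactly 5 vertices, so 5 is optimal.

5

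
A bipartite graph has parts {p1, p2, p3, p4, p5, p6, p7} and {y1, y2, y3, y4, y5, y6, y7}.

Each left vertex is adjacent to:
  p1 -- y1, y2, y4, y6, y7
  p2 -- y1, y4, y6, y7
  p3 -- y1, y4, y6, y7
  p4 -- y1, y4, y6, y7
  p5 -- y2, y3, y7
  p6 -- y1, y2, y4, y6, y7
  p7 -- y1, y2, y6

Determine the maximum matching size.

One maximum matching: p1-y2, p2-y6, p3-y4, p4-y1, p5-y3, p6-y7.
The set {p1, p2, p3, p4, p6, p7} has only 5 neighbours ({y1, y2, y4, y6, y7}), so by Hall's theorem at most 6 of the 7 left vertices can be matched.

6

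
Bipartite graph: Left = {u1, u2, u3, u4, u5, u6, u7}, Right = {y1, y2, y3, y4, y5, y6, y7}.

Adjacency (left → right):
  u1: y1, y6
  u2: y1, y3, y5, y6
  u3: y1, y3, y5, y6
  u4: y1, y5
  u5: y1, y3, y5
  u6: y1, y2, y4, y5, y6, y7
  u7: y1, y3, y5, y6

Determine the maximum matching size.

5

A valid assignment of size 5: u1–y6, u2–y3, u3–y5, u4–y1, u6–y7.
The set {u1, u2, u3, u4, u5, u7} has only 4 neighbours ({y1, y3, y5, y6}), so by Hall's theorem at most 5 of the 7 left vertices can be matched.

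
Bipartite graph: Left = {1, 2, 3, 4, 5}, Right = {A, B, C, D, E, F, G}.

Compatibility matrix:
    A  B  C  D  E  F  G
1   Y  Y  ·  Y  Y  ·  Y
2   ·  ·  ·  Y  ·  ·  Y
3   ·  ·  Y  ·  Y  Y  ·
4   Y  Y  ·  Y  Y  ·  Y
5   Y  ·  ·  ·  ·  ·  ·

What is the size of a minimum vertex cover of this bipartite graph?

A maximum matching has 5 edges (e.g. 1–G, 2–D, 3–C, 4–E, 5–A).
By König's theorem the minimum vertex cover has the same size. One such cover is {1, 2, 3, 4, 5}.

5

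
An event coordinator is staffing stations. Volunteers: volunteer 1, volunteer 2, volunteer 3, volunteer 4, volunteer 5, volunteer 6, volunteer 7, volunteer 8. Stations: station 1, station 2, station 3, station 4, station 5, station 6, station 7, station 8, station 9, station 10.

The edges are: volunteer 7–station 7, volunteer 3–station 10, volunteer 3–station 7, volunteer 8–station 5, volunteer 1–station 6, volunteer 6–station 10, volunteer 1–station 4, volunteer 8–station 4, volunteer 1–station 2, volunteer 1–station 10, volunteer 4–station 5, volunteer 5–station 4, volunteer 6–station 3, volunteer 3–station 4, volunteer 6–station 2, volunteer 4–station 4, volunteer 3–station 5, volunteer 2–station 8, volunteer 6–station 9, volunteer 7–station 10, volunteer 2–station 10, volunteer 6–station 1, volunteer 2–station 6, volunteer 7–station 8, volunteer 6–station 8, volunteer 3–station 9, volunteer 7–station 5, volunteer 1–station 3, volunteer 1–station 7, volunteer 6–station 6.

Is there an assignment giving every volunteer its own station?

No

The set {volunteer 4, volunteer 5, volunteer 8} has only 2 neighbours ({station 4, station 5}), so by Hall's theorem at most 7 of the 8 volunteers can be matched.
Hence no matching covers every volunteer.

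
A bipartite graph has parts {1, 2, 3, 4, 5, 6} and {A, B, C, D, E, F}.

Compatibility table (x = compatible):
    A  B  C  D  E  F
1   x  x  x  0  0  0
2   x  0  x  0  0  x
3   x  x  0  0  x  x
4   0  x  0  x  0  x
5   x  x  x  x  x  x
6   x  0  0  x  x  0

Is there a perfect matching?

Yes

A valid assignment of size 6: 1-A, 2-C, 3-B, 4-F, 5-D, 6-E.
All 6 left vertices are covered.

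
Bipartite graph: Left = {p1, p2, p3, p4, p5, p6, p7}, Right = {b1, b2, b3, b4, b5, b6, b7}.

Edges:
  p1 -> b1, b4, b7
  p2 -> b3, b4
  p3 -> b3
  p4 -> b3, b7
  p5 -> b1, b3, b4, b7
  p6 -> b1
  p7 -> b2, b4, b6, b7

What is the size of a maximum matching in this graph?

For example, pair p1–b1, p2–b4, p3–b3, p4–b7, p7–b6.
The set {p1, p2, p3, p4, p5, p6} has only 4 neighbours ({b1, b3, b4, b7}), so by Hall's theorem at most 5 of the 7 left vertices can be matched.

5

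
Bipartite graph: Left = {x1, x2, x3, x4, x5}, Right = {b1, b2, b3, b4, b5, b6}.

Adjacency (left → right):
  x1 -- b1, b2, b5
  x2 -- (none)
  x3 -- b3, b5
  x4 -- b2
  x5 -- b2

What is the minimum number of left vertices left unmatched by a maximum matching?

A valid assignment of size 3: x1-b5, x3-b3, x4-b2.
The set {x2, x4, x5} has only 1 neighbour ({b2}), so by Hall's theorem at most 3 of the 5 left vertices can be matched.
That matches 3 of the 5, leaving 2 unmatched; no matching can do better.

2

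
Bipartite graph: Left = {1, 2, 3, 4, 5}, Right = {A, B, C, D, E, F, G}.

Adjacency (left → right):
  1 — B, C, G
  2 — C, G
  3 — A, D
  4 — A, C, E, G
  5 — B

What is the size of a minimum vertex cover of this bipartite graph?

A maximum matching has 5 edges (e.g. 1–C, 2–G, 3–D, 4–E, 5–B).
By König's theorem the minimum vertex cover has the same size. One such cover is {1, 2, 3, 4, 5}.

5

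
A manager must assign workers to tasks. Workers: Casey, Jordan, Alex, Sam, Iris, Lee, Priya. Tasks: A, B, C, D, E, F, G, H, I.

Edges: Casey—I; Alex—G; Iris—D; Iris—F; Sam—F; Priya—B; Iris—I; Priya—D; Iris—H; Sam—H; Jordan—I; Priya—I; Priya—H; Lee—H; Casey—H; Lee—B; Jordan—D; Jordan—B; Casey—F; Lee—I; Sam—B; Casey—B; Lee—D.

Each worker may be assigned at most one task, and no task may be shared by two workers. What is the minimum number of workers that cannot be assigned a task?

A valid assignment of size 6: Casey-F, Jordan-I, Alex-G, Sam-H, Iris-D, Lee-B.
The set {Casey, Jordan, Sam, Iris, Lee, Priya} has only 5 neighbours ({B, D, F, H, I}), so by Hall's theorem at most 6 of the 7 workers can be matched.
That matches 6 of the 7, leaving 1 unmatched; no matching can do better.

1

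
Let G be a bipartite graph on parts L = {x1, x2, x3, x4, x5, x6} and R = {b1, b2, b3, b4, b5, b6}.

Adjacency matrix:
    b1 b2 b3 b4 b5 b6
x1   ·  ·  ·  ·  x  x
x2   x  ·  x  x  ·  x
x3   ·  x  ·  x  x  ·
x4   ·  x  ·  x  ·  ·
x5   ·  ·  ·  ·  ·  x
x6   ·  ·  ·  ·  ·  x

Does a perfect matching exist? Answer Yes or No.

The set {x5, x6} has only 1 neighbour ({b6}), so by Hall's theorem at most 5 of the 6 left vertices can be matched.
Hence no matching covers every left vertex.

No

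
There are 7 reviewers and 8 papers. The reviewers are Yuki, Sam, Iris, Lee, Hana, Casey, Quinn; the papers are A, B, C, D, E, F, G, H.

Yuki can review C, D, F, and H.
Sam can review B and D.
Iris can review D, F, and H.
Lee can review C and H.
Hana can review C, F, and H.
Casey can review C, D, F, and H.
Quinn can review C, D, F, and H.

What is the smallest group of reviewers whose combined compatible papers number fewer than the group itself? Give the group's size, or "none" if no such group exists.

5

Take S = {Yuki, Iris, Lee, Hana, Casey}. Its neighbourhood is {C, D, F, H}, so |N(S)| = 4 < |S| = 5.
Every subset of size less than 5 has at least as many neighbours as members, so 5 is the minimum.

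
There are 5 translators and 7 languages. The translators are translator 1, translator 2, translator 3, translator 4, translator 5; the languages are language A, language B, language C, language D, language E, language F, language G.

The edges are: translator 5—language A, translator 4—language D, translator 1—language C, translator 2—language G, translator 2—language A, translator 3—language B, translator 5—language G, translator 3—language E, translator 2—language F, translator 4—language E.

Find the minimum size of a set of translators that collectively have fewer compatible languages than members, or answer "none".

none

A matching saturating every translator exists, for instance translator 1→language C, translator 2→language F, translator 3→language B, translator 4→language E, translator 5→language A.
By Hall's marriage theorem, this means |N(S)| ≥ |S| for every subset S, so no violating subset exists.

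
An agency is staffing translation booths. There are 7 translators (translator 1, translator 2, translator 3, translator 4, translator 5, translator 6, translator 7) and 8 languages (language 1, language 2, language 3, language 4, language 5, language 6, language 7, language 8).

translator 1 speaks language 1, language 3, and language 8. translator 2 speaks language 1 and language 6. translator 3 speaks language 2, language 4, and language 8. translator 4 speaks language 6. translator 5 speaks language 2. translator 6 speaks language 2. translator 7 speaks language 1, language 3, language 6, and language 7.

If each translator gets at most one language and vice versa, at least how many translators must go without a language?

A valid assignment of size 6: translator 1→language 3, translator 2→language 1, translator 3→language 8, translator 4→language 6, translator 5→language 2, translator 7→language 7.
The set {translator 5, translator 6} has only 1 neighbour ({language 2}), so by Hall's theorem at most 6 of the 7 translators can be matched.
That matches 6 of the 7, leaving 1 unmatched; no matching can do better.

1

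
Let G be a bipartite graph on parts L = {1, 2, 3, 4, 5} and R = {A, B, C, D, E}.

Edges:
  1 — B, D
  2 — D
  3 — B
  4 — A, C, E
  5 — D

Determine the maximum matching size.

3

For example, pair 1-B, 2-D, 4-E.
The set {1, 2, 3, 5} has only 2 neighbours ({B, D}), so by Hall's theorem at most 3 of the 5 left vertices can be matched.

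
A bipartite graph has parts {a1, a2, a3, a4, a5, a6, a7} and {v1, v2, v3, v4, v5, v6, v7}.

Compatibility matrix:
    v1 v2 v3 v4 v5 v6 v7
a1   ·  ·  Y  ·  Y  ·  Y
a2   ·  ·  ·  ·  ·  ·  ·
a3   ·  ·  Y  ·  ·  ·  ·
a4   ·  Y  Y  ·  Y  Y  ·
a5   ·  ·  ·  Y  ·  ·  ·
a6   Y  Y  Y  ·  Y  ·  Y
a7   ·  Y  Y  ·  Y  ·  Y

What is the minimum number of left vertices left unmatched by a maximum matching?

One maximum matching: a1→v7, a3→v3, a4→v6, a5→v4, a6→v1, a7→v2.
The set {a2} has only 0 neighbours (∅), so by Hall's theorem at most 6 of the 7 left vertices can be matched.
That matches 6 of the 7, leaving 1 unmatched; no matching can do better.

1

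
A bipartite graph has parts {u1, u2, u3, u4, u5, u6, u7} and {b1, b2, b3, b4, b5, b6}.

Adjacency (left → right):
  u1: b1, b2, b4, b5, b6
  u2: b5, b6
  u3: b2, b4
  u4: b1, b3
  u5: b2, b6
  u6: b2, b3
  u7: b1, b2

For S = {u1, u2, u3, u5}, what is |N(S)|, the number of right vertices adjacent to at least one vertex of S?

The union of neighbours of {u1, u2, u3, u5} is {b1, b2, b4, b5, b6}, which has 5 elements.
Since |N(S)| = 5 ≥ |S| = 4, Hall's condition holds for this subset.

5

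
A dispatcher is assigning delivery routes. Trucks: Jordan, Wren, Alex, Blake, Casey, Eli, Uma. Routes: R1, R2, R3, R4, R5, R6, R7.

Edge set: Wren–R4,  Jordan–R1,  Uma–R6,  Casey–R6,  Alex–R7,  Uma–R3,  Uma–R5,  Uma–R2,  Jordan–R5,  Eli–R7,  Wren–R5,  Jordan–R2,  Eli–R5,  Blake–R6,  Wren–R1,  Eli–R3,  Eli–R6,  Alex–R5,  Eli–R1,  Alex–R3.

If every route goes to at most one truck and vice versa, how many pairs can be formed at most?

One maximum matching: Jordan–R5, Wren–R4, Alex–R7, Blake–R6, Eli–R1, Uma–R3.
The set {Blake, Casey} has only 1 neighbour ({R6}), so by Hall's theorem at most 6 of the 7 trucks can be matched.

6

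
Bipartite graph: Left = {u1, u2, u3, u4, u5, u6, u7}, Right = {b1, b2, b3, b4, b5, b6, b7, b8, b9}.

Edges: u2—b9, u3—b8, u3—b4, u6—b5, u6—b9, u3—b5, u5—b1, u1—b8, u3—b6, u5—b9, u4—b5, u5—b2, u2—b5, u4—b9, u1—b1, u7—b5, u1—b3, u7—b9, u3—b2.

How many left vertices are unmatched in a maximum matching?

One maximum matching: u1→b3, u2→b9, u3→b6, u4→b5, u5→b2.
The set {u2, u4, u6, u7} has only 2 neighbours ({b5, b9}), so by Hall's theorem at most 5 of the 7 left vertices can be matched.
That matches 5 of the 7, leaving 2 unmatched; no matching can do better.

2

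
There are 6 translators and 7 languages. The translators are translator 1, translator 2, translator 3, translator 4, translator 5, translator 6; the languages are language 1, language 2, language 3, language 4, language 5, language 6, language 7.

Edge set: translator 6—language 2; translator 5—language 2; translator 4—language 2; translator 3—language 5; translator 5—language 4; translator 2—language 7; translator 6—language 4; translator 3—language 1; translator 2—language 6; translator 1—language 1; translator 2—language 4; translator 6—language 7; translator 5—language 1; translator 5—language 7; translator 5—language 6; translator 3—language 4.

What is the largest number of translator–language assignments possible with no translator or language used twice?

6

For example, pair translator 1-language 1, translator 2-language 4, translator 3-language 5, translator 4-language 2, translator 5-language 6, translator 6-language 7.
This saturates every translator, so 6 is the maximum.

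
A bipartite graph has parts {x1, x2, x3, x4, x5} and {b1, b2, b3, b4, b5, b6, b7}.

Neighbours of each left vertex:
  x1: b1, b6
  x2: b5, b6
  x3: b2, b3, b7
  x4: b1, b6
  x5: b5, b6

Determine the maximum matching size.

One maximum matching: x1→b1, x2→b5, x3→b3, x4→b6.
The set {x1, x2, x4, x5} has only 3 neighbours ({b1, b5, b6}), so by Hall's theorem at most 4 of the 5 left vertices can be matched.

4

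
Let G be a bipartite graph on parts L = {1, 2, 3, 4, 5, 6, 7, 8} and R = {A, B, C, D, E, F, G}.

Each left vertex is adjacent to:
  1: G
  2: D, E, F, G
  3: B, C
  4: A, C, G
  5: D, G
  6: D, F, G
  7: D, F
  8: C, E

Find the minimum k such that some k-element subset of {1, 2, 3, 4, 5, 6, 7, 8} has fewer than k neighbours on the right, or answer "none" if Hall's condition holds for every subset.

4

Take S = {1, 5, 6, 7}. Its neighbourhood is {D, F, G}, so |N(S)| = 3 < |S| = 4.
Every subset of size less than 4 has at least as many neighbours as members, so 4 is the minimum.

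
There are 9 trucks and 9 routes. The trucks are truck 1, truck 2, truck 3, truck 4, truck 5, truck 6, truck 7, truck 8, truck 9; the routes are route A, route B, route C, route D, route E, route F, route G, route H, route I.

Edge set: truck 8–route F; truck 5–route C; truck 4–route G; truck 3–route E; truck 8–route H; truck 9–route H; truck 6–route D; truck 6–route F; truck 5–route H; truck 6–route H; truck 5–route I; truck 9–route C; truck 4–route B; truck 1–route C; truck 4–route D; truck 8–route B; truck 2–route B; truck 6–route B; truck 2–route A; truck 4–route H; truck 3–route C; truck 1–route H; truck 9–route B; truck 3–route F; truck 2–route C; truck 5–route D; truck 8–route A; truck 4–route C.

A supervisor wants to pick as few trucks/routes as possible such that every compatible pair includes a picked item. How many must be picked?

A maximum matching has 8 edges (e.g. truck 1–route C, truck 2–route A, truck 3–route E, truck 4–route G, truck 5–route I, truck 6–route H, truck 8–route F, truck 9–route B).
By König's theorem the minimum vertex cover has the same size. One such cover is {truck 1, truck 2, truck 3, truck 4, truck 5, truck 6, truck 8, truck 9}.

8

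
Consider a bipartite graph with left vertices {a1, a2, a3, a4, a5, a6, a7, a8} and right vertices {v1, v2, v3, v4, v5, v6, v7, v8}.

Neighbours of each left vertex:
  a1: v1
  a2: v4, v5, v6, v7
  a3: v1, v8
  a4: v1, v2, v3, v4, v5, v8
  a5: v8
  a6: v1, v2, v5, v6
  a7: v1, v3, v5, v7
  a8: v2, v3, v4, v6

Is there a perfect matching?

The set {a1, a3, a5} has only 2 neighbours ({v1, v8}), so by Hall's theorem at most 7 of the 8 left vertices can be matched.
Hence no matching covers every left vertex.

No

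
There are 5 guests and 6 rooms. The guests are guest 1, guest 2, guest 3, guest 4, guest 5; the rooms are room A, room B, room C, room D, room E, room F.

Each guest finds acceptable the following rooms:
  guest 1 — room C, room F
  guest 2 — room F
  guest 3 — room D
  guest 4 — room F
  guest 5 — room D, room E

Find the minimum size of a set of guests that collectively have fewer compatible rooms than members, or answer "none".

Take S = {guest 2, guest 4}. Its neighbourhood is {room F}, so |N(S)| = 1 < |S| = 2.
No single vertex violates Hall's condition since each has at least one neighbour, so 2 is the minimum.

2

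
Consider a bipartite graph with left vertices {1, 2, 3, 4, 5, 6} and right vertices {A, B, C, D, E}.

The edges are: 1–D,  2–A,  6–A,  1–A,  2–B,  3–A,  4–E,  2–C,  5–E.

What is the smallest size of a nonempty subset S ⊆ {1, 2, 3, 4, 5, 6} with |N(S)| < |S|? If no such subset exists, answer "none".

Take S = {3, 6}. Its neighbourhood is {A}, so |N(S)| = 1 < |S| = 2.
No single vertex violates Hall's condition since each has at least one neighbour, so 2 is the minimum.

2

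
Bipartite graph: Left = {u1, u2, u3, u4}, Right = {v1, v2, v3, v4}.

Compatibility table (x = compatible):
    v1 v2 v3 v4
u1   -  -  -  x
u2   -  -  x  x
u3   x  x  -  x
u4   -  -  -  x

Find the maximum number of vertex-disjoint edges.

A valid assignment of size 3: u1→v4, u2→v3, u3→v2.
The set {u1, u4} has only 1 neighbour ({v4}), so by Hall's theorem at most 3 of the 4 left vertices can be matched.

3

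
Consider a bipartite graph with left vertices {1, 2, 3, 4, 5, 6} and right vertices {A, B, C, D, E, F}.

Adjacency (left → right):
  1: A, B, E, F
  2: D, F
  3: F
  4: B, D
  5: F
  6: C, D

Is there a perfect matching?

No

The set {3, 5} has only 1 neighbour ({F}), so by Hall's theorem at most 5 of the 6 left vertices can be matched.
Hence no matching covers every left vertex.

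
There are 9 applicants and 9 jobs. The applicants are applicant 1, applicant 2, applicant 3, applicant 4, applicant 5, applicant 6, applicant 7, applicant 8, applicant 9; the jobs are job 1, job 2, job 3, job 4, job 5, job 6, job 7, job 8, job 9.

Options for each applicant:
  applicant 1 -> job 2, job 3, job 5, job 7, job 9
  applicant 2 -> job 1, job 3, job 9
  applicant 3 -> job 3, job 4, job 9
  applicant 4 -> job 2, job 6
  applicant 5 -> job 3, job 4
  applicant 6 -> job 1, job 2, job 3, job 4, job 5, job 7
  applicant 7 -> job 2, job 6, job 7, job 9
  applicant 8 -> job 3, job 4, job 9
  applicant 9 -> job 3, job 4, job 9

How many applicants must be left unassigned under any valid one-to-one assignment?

One maximum matching: applicant 1-job 5, applicant 2-job 1, applicant 3-job 4, applicant 4-job 2, applicant 5-job 3, applicant 6-job 7, applicant 7-job 6, applicant 8-job 9.
The set {applicant 3, applicant 5, applicant 8, applicant 9} has only 3 neighbours ({job 3, job 4, job 9}), so by Hall's theorem at most 8 of the 9 applicants can be matched.
That matches 8 of the 9, leaving 1 unmatched; no matching can do better.

1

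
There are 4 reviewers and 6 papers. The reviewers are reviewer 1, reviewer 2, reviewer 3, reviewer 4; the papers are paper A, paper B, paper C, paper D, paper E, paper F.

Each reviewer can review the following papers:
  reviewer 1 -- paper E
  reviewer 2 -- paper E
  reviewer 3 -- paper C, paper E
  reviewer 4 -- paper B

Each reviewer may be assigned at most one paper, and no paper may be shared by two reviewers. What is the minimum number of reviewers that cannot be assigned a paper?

1

A valid assignment of size 3: reviewer 1-paper E, reviewer 3-paper C, reviewer 4-paper B.
The set {reviewer 1, reviewer 2} has only 1 neighbour ({paper E}), so by Hall's theorem at most 3 of the 4 reviewers can be matched.
That matches 3 of the 4, leaving 1 unmatched; no matching can do better.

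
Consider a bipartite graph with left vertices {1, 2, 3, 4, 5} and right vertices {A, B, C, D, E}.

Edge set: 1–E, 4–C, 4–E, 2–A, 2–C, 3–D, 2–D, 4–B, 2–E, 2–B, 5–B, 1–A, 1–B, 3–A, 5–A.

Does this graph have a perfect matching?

One maximum matching: 1→A, 2→C, 3→D, 4→E, 5→B.
Every left vertex is matched, so this is a perfect matching.

Yes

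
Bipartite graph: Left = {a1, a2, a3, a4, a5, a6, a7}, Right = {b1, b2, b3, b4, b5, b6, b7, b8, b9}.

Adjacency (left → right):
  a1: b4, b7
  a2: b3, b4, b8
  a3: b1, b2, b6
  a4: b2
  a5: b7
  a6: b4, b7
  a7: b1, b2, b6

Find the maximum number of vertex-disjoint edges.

6

One maximum matching: a1→b4, a2→b3, a3→b1, a4→b2, a5→b7, a7→b6.
The set {a1, a5, a6} has only 2 neighbours ({b4, b7}), so by Hall's theorem at most 6 of the 7 left vertices can be matched.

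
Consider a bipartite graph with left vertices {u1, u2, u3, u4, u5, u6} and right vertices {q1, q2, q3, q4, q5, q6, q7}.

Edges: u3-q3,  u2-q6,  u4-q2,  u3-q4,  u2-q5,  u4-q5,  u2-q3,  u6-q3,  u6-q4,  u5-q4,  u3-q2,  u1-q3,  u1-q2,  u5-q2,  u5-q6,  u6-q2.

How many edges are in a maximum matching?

5

One maximum matching: u1–q3, u2–q5, u3–q4, u4–q2, u5–q6.
The set {u1, u2, u3, u4, u5, u6} has only 5 neighbours ({q2, q3, q4, q5, q6}), so by Hall's theorem at most 5 of the 6 left vertices can be matched.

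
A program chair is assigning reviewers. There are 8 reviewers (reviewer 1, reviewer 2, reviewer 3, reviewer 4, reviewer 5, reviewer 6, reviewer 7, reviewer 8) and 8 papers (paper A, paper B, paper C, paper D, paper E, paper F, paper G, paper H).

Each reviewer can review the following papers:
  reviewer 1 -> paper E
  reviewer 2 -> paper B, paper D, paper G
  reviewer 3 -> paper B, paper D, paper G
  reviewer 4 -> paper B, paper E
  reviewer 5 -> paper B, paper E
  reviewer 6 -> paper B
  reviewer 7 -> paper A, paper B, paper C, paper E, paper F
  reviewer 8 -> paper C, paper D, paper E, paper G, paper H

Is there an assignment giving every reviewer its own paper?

The set {reviewer 1, reviewer 4, reviewer 5, reviewer 6} has only 2 neighbours ({paper B, paper E}), so by Hall's theorem at most 6 of the 8 reviewers can be matched.
Hence no matching covers every reviewer.

No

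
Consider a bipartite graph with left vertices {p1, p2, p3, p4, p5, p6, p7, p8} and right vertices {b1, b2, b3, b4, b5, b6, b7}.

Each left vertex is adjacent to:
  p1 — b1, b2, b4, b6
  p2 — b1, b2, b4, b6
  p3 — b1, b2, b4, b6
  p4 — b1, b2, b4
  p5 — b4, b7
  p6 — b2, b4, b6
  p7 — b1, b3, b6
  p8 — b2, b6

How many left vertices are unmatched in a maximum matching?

2

One maximum matching: p1→b1, p2→b6, p3→b2, p4→b4, p5→b7, p7→b3.
The set {p1, p2, p3, p4, p6, p8} has only 4 neighbours ({b1, b2, b4, b6}), so by Hall's theorem at most 6 of the 8 left vertices can be matched.
That matches 6 of the 8, leaving 2 unmatched; no matching can do better.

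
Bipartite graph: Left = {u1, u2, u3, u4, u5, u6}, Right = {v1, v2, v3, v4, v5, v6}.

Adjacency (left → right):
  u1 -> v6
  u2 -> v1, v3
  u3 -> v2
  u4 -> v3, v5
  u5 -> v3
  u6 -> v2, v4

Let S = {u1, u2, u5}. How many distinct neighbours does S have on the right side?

3

The union of neighbours of {u1, u2, u5} is {v1, v3, v6}, which has 3 elements.
Since |N(S)| = 3 ≥ |S| = 3, Hall's condition holds for this subset.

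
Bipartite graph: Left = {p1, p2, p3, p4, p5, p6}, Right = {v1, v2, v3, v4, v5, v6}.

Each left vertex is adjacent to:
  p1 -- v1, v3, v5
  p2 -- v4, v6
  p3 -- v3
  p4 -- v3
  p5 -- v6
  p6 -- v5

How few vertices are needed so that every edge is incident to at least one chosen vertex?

The 5 edges p1–v1, p2–v4, p3–v3, p5–v6, p6–v5 form a matching, so any vertex cover needs at least 5 vertices (one per matched edge).
Conversely {p1, p2, p5, p6, v3} meets every edge and has exactly 5 vertices, so 5 is optimal.

5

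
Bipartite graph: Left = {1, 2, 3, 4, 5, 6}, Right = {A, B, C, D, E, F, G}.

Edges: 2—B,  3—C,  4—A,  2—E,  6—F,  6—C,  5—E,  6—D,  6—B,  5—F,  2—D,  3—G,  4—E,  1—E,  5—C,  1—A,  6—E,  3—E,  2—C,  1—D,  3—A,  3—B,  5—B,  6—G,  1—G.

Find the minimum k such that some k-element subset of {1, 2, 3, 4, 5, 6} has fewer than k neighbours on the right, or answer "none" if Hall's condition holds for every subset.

A matching saturating every left vertex exists, for instance 1→D, 2→B, 3→A, 4→E, 5→C, 6→G.
By Hall's marriage theorem, this means |N(S)| ≥ |S| for every subset S, so no violating subset exists.

none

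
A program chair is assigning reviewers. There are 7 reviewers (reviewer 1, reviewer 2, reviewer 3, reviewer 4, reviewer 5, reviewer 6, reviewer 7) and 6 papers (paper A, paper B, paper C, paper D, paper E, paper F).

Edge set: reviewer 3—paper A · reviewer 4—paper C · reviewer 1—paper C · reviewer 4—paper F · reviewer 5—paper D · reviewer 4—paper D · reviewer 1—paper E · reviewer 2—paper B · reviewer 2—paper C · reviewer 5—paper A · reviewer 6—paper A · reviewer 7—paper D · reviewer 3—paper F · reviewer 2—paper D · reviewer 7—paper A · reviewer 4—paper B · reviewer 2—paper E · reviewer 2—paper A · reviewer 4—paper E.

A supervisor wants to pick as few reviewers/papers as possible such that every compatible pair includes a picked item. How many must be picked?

{reviewer 1, reviewer 2, reviewer 3, reviewer 4, paper A, paper D} is a vertex cover of size 6: every edge has an endpoint in this set.
No smaller cover exists because reviewer 1–paper E, reviewer 2–paper C, reviewer 3–paper F, reviewer 4–paper B, reviewer 5–paper D, reviewer 6–paper A is a matching of size 6, and a cover must include an endpoint of each of these disjoint edges (König's theorem).

6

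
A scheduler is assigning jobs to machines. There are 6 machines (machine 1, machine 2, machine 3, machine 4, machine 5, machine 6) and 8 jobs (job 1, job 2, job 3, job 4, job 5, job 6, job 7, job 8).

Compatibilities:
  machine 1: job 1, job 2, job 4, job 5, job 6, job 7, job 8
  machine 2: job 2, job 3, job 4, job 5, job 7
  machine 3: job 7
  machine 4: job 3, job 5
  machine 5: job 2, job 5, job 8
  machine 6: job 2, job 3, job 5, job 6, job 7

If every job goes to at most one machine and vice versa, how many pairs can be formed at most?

One maximum matching: machine 1-job 1, machine 2-job 4, machine 3-job 7, machine 4-job 3, machine 5-job 2, machine 6-job 5.
This saturates every machine, so 6 is the maximum.

6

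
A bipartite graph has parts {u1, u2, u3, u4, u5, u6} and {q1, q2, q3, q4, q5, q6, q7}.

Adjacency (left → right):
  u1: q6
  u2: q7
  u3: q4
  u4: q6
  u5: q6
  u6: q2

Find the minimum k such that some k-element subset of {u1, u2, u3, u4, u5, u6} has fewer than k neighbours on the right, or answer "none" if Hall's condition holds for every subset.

Take S = {u1, u4}. Its neighbourhood is {q6}, so |N(S)| = 1 < |S| = 2.
No single vertex violates Hall's condition since each has at least one neighbour, so 2 is the minimum.

2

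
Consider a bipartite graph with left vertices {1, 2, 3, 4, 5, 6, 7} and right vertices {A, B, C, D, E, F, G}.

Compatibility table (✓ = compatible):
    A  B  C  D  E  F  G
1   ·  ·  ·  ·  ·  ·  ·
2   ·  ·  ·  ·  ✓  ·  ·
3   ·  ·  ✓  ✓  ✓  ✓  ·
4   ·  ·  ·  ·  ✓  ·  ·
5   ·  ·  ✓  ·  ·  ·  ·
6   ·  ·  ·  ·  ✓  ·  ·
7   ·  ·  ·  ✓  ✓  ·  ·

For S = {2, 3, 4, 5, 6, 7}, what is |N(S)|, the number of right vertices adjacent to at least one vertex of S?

4

The union of neighbours of {2, 3, 4, 5, 6, 7} is {C, D, E, F}, which has 4 elements.
Since |N(S)| = 4 < |S| = 6, Hall's condition fails for this subset.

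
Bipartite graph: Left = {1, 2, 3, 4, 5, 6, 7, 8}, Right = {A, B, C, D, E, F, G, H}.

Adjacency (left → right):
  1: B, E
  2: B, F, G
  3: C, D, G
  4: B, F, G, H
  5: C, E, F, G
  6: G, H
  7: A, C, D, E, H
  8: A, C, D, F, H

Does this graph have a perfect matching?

A valid assignment of size 8: 1–B, 2–F, 3–D, 4–G, 5–C, 6–H, 7–E, 8–A.
Every left vertex is matched, so this is a perfect matching.

Yes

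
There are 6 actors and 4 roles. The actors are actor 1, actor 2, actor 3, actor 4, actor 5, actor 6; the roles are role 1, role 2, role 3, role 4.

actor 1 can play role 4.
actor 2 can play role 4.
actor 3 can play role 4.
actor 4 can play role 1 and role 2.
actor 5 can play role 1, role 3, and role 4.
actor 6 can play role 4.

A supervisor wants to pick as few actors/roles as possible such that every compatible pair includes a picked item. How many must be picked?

{actor 4, actor 5, role 4} is a vertex cover of size 3: every edge has an endpoint in this set.
No smaller cover exists because actor 1–role 4, actor 4–role 1, actor 5–role 3 is a matching of size 3, and a cover must include an endpoint of each of these disjoint edges (König's theorem).

3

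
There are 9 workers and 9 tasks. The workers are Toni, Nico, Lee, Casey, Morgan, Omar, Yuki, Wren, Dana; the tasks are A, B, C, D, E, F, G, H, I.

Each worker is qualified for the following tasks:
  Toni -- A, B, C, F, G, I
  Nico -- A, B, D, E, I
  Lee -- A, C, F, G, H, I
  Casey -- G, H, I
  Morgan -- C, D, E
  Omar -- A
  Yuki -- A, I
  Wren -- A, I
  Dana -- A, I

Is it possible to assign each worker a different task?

The set {Omar, Yuki, Wren, Dana} has only 2 neighbours ({A, I}), so by Hall's theorem at most 7 of the 9 workers can be matched.
Hence no matching covers every worker.

No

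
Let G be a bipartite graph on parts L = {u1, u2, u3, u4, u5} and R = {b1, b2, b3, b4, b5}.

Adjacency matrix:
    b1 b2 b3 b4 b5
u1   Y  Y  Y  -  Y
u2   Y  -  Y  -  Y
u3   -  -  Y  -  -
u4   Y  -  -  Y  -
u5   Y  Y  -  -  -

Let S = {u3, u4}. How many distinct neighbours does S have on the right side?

The union of neighbours of {u3, u4} is {b1, b3, b4}, which has 3 elements.
Since |N(S)| = 3 ≥ |S| = 2, Hall's condition holds for this subset.

3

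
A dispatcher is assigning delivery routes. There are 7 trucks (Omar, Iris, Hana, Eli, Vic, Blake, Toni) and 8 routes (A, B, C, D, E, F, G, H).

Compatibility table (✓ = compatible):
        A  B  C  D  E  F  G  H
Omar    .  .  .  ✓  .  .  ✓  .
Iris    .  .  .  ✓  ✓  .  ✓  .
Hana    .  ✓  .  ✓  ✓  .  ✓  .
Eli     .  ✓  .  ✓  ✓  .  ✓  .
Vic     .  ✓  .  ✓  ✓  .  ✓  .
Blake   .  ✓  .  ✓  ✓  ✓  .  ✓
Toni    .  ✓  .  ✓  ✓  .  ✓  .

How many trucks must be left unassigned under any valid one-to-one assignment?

One maximum matching: Omar-G, Iris-D, Hana-E, Eli-B, Blake-H.
The set {Omar, Iris, Hana, Eli, Vic, Toni} has only 4 neighbours ({B, D, E, G}), so by Hall's theorem at most 5 of the 7 trucks can be matched.
That matches 5 of the 7, leaving 2 unmatched; no matching can do better.

2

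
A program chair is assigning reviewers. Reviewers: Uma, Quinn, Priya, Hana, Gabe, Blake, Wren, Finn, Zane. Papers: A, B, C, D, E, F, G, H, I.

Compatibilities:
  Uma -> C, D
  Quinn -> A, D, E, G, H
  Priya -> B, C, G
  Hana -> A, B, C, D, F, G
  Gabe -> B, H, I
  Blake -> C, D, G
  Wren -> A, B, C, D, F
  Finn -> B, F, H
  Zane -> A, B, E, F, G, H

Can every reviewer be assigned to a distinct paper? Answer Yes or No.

Yes

A valid assignment of size 9: Uma→D, Quinn→E, Priya→B, Hana→A, Gabe→I, Blake→C, Wren→F, Finn→H, Zane→G.
Every reviewer is matched, so this is a perfect matching.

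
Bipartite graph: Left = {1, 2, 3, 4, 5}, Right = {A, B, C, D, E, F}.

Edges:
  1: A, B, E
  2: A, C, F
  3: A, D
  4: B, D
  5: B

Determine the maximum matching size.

5

A valid assignment of size 5: 1→E, 2→F, 3→A, 4→D, 5→B.
All 5 left vertices are matched, so no larger matching exists.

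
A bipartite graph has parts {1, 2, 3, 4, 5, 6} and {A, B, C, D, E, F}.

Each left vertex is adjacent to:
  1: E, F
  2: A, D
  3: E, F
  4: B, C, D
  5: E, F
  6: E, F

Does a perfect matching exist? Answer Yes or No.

No

The set {1, 3, 5, 6} has only 2 neighbours ({E, F}), so by Hall's theorem at most 4 of the 6 left vertices can be matched.
Hence no matching covers every left vertex.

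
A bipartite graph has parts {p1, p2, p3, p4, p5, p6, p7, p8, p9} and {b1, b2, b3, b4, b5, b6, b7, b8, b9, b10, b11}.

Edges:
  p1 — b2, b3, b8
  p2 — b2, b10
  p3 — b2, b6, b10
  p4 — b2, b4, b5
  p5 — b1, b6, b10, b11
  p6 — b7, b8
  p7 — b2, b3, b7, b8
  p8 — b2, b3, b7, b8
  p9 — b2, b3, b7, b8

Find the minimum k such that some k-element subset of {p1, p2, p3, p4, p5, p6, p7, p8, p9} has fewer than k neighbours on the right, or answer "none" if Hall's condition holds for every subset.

Take S = {p1, p6, p7, p8, p9}. Its neighbourhood is {b2, b3, b7, b8}, so |N(S)| = 4 < |S| = 5.
Every subset of size less than 5 has at least as many neighbours as members, so 5 is the minimum.

5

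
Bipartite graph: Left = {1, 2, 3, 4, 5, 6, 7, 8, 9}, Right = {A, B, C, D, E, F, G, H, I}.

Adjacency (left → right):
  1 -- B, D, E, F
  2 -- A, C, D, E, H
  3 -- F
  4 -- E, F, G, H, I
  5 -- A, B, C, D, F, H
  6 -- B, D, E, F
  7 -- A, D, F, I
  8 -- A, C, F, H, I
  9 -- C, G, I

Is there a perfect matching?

One maximum matching: 1→B, 2→E, 3→F, 4→G, 5→A, 6→D, 7→I, 8→H, 9→C.
Every left vertex is matched, so this is a perfect matching.

Yes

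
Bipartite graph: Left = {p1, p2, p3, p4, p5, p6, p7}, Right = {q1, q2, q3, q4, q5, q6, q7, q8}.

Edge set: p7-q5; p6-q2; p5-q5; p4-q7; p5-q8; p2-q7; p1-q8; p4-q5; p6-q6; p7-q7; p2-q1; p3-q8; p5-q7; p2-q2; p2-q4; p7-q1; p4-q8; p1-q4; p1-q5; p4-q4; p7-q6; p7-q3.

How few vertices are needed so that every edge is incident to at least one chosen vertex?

The 7 edges p1–q4, p2–q1, p3–q8, p4–q5, p5–q7, p6–q2, p7–q6 form a matching, so any vertex cover needs at least 7 vertices (one per matched edge).
Conversely {p1, p2, p3, p4, p5, p6, p7} meets every edge and has exactly 7 vertices, so 7 is optimal.

7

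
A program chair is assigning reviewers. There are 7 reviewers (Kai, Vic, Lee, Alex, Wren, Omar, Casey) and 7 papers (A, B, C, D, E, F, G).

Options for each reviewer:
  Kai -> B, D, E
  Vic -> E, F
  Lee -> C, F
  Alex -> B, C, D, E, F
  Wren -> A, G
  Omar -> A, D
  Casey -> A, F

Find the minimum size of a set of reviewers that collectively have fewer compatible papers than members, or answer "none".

none

A matching saturating every reviewer exists, for instance Kai→D, Vic→E, Lee→C, Alex→B, Wren→G, Omar→A, Casey→F.
By Hall's marriage theorem, this means |N(S)| ≥ |S| for every subset S, so no violating subset exists.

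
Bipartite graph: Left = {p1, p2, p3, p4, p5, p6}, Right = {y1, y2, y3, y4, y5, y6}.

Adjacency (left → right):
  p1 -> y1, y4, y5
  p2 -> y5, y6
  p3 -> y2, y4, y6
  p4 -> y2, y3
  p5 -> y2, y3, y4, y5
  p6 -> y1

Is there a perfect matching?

Yes

For example, pair p1→y4, p2→y5, p3→y6, p4→y2, p5→y3, p6→y1.
Every left vertex is matched, so this is a perfect matching.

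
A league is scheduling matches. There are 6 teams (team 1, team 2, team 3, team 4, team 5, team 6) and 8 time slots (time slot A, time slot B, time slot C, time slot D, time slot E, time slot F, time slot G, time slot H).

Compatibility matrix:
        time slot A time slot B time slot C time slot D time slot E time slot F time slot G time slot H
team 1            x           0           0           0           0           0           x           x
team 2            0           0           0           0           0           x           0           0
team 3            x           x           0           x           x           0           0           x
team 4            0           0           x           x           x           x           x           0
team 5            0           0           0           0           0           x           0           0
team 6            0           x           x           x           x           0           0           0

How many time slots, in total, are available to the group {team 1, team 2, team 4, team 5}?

The union of neighbours of {team 1, team 2, team 4, team 5} is {time slot A, time slot C, time slot D, time slot E, time slot F, time slot G, time slot H}, which has 7 elements.
Since |N(S)| = 7 ≥ |S| = 4, Hall's condition holds for this subset.

7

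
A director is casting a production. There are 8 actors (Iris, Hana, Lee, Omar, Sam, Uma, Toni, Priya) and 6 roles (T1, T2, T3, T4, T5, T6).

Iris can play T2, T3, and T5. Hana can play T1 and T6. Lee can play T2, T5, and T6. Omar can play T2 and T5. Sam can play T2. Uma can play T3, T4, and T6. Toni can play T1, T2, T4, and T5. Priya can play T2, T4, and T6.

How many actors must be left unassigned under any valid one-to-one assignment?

2

A valid assignment of size 6: Iris→T3, Hana→T1, Lee→T6, Omar→T5, Sam→T2, Uma→T4.
The set {Iris, Hana, Lee, Omar, Sam, Uma, Toni, Priya} has only 6 neighbours ({T1, T2, T3, T4, T5, T6}), so by Hall's theorem at most 6 of the 8 actors can be matched.
That matches 6 of the 8, leaving 2 unmatched; no matching can do better.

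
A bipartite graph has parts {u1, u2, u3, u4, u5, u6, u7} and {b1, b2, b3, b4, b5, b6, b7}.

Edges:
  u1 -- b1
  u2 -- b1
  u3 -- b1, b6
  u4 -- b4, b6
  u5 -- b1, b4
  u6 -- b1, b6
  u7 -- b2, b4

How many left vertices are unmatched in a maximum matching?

3

For example, pair u1→b1, u3→b6, u4→b4, u7→b2.
The set {u1, u2, u3, u4, u5, u6} has only 3 neighbours ({b1, b4, b6}), so by Hall's theorem at most 4 of the 7 left vertices can be matched.
That matches 4 of the 7, leaving 3 unmatched; no matching can do better.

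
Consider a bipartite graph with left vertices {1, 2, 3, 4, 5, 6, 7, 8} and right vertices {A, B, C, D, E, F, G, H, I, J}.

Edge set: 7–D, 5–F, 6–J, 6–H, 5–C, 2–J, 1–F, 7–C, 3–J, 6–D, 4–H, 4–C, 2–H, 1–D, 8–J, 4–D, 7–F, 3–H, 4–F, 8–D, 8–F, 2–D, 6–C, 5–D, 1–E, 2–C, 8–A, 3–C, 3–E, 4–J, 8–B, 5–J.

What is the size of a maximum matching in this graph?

7

A valid assignment of size 7: 1→E, 2→D, 3→H, 4→F, 5→C, 6→J, 8→A.
The set {1, 2, 3, 4, 5, 6, 7} has only 6 neighbours ({C, D, E, F, H, J}), so by Hall's theorem at most 7 of the 8 left vertices can be matched.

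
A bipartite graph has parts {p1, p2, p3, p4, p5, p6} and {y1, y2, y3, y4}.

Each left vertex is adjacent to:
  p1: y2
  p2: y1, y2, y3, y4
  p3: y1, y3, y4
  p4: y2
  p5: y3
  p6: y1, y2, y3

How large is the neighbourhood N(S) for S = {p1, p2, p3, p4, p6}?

4

The union of neighbours of {p1, p2, p3, p4, p6} is {y1, y2, y3, y4}, which has 4 elements.
Since |N(S)| = 4 < |S| = 5, Hall's condition fails for this subset.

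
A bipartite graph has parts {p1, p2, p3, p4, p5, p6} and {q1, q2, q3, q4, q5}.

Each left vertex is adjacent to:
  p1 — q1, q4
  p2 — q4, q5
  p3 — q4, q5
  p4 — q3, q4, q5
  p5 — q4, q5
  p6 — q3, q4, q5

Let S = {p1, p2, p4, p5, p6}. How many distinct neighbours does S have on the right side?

4

The union of neighbours of {p1, p2, p4, p5, p6} is {q1, q3, q4, q5}, which has 4 elements.
Since |N(S)| = 4 < |S| = 5, Hall's condition fails for this subset.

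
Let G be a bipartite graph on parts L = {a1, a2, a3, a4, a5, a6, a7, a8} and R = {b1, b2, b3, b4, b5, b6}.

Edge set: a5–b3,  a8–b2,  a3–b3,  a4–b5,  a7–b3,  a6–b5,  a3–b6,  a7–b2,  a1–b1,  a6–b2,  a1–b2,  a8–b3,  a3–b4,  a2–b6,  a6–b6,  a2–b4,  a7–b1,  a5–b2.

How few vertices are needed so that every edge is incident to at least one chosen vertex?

6

A maximum matching has 6 edges (e.g. a1–b1, a2–b4, a3–b3, a4–b5, a5–b2, a6–b6).
By König's theorem the minimum vertex cover has the same size. One such cover is {b1, b2, b3, b4, b5, b6}.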